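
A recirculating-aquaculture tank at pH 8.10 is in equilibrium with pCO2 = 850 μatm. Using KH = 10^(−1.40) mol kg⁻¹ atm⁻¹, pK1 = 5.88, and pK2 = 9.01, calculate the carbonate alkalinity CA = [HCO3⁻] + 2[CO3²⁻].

[CO2*] = KH · pCO2 = 10^(−1.40) × 850×10^-6 = 3.384×10^-5 mol/kg
α₀ = 1/(1 + K1/[H⁺] + K1K2/[H⁺]²) = 1/(1 + 10^+2.22 + 10^+1.31) = 0.005337
DIC = [CO2*]/α₀ = 3.384×10^-5 / 0.005337 = 6.341 mmol/kg
CA = (α₁ + 2α₂)·DIC = (0.8857 + 2×0.1090) × 6.341 = 7.00 mmol/kg

CA = 7.00 mmol/kg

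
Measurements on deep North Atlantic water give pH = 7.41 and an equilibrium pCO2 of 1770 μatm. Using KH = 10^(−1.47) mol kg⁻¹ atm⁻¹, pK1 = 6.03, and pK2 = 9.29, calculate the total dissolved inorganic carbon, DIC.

[CO2*] = KH · pCO2 = 10^(−1.47) × 1770×10^-6 = 5.998×10^-5 mol/kg
α₀ = 1/(1 + K1/[H⁺] + K1K2/[H⁺]²) = 1/(1 + 10^+1.38 + 10^-0.50) = 0.03952
DIC = [CO2*]/α₀ = 5.998×10^-5 / 0.03952 = 1.52 mmol/kg

DIC = 1.52 mmol/kg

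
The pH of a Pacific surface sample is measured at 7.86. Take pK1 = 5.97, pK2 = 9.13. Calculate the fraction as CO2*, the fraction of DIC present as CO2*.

α₀ = 1 / (1 + K1/[H⁺] + K1K2/[H⁺]²) = 1 / (1 + 10^+1.89 + 10^+0.62)
   = 1 / (1 + 77.625 + 4.1687) = 1/82.793 = 0.01208

α₀ = 0.0121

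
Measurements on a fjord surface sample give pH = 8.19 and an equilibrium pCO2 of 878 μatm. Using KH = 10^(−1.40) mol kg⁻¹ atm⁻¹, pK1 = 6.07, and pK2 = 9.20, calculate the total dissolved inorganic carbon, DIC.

DIC = 5.09 mmol/kg

[CO2*] = KH · pCO2 = 10^(−1.40) × 878×10^-6 = 3.495×10^-5 mol/kg
α₀ = 1/(1 + K1/[H⁺] + K1K2/[H⁺]²) = 1/(1 + 10^+2.12 + 10^+1.11) = 0.006863
DIC = [CO2*]/α₀ = 3.495×10^-5 / 0.006863 = 5.09 mmol/kg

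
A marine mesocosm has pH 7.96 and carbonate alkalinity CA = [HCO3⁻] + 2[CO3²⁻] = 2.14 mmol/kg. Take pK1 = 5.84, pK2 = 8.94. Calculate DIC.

CA = [HCO3⁻] + 2[CO3²⁻] = (α₁ + 2α₂)·DIC
At pH 7.96: [H⁺]/K1 = 10^-2.12 = 0.0075858, K2/[H⁺] = 10^-0.98 = 0.10471
α₁ = 1/(1 + 0.0075858 + 0.10471) = 1/1.1123 = 0.8990; α₂ = α₁·K2/[H⁺] = 0.09414
α₁ + 2α₂ = 1.0873
DIC = CA / (α₁ + 2α₂) = 2.14 / 1.0873 = 1.97 mmol/kg

DIC = 1.97 mmol/kg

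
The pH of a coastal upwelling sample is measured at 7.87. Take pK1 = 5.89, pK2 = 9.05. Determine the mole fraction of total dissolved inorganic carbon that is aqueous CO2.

α₀ = 0.00973

α₀ = 1 / (1 + K1/[H⁺] + K1K2/[H⁺]²) = 1 / (1 + 10^+1.98 + 10^+0.80)
   = 1 / (1 + 95.499 + 6.3096) = 1/102.81 = 0.009727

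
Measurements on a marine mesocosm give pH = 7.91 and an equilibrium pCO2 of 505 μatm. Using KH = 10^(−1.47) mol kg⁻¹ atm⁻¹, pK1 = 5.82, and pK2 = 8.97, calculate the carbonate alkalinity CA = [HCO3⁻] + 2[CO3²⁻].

[CO2*] = KH · pCO2 = 10^(−1.47) × 505×10^-6 = 1.711×10^-5 mol/kg
α₀ = 1/(1 + K1/[H⁺] + K1K2/[H⁺]²) = 1/(1 + 10^+2.09 + 10^+1.03) = 0.007422
DIC = [CO2*]/α₀ = 1.711×10^-5 / 0.007422 = 2.306 mmol/kg
CA = (α₁ + 2α₂)·DIC = (0.9131 + 2×0.07952) × 2.306 = 2.47 mmol/kg

CA = 2.47 mmol/kg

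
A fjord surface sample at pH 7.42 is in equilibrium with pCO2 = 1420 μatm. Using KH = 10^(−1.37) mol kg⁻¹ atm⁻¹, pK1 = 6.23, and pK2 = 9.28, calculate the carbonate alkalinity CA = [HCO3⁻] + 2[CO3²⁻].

CA = 0.964 mmol/kg

[CO2*] = KH · pCO2 = 10^(−1.37) × 1420×10^-6 = 6.057×10^-5 mol/kg
α₀ = 1/(1 + K1/[H⁺] + K1K2/[H⁺]²) = 1/(1 + 10^+1.19 + 10^-0.67) = 0.05987
DIC = [CO2*]/α₀ = 6.057×10^-5 / 0.05987 = 1.012 mmol/kg
CA = (α₁ + 2α₂)·DIC = (0.9273 + 2×0.01280) × 1.012 = 0.964 mmol/kg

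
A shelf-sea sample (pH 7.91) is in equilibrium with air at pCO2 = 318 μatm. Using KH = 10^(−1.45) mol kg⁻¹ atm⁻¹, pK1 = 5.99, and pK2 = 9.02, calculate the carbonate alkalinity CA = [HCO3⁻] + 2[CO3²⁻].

[CO2*] = KH · pCO2 = 10^(−1.45) × 318×10^-6 = 1.128×10^-5 mol/kg
α₀ = 1/(1 + K1/[H⁺] + K1K2/[H⁺]²) = 1/(1 + 10^+1.92 + 10^+0.81) = 0.01103
DIC = [CO2*]/α₀ = 1.128×10^-5 / 0.01103 = 1.023 mmol/kg
CA = (α₁ + 2α₂)·DIC = (0.9177 + 2×0.07124) × 1.023 = 1.08 mmol/kg

CA = 1.08 mmol/kg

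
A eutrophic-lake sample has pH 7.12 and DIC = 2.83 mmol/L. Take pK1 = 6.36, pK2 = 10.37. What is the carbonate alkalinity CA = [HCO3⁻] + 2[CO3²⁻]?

CA = 2.41 mmol/L

CA = [HCO3⁻] + 2[CO3²⁻] = (α₁ + 2α₂)·DIC
At pH 7.12: [H⁺]/K1 = 10^-0.76 = 0.17378, K2/[H⁺] = 10^-3.25 = 0.00056234
α₁ = 1/(1 + 0.17378 + 0.00056234) = 1/1.1743 = 0.8515; α₂ = α₁·K2/[H⁺] = 0.0004789
α₁ + 2α₂ = 0.8525
CA = 0.8525 × 2.83 = 2.41 mmol/L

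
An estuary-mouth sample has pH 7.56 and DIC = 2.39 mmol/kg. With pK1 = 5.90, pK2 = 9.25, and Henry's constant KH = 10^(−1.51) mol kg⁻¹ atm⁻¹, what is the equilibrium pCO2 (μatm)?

α₀ = 1 / (1 + K1/[H⁺] + K1K2/[H⁺]²) = 1 / (1 + 10^+1.66 + 10^-0.03)
   = 1 / (1 + 45.709 + 0.93325) = 1/47.642 = 0.02099
[CO2*] = α₀ × DIC = 0.02099 × 2.39 = 0.05017 mmol/kg
pCO2 = [CO2*]/KH = 5.017×10^-5 / 3.090×10^-2 = 1620 μatm

pCO2 = 1620 μatm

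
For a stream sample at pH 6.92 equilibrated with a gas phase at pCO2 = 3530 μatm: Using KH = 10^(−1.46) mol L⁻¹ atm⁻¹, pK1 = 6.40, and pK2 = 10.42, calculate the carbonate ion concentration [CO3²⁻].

[CO3²⁻] = 0.128 μmol/L

[CO2*] = KH · pCO2 = 10^(−1.46) × 3530×10^-6 = 1.224×10^-4 mol/L
α₀ = 1/(1 + K1/[H⁺] + K1K2/[H⁺]²) = 1/(1 + 10^+0.52 + 10^-2.98) = 0.2319
DIC = [CO2*]/α₀ = 1.224×10^-4 / 0.2319 = 0.5278 mmol/L
[CO3²⁻] = α₂·DIC; α₂ = 0.0002428, so [CO3²⁻] = 0.0002428 × 0.5278 = 0.000128 mmol/L = 0.128 μmol/L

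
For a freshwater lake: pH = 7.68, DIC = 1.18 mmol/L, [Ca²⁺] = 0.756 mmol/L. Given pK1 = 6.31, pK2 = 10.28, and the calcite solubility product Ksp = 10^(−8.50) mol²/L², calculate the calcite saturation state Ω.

α₂ = 1 / (1 + [H⁺]/K2 + [H⁺]²/(K1K2)) = 1 / (1 + 10^+2.60 + 10^+1.23)
   = 1 / (1 + 398.11 + 16.982) = 1/416.09 = 0.002403
[CO3²⁻] = α₂ × DIC = 0.002403 × 1.18 = 0.002836 mmol/L = 2.836 μmol/L
Ksp = 10^(−8.50) = 3.162×10^-9
Ω = [Ca²⁺][CO3²⁻]/Ksp = (0.756×10^-3)(2.836×10^-6) / 3.162×10^-9 = 0.678

Ω = 0.678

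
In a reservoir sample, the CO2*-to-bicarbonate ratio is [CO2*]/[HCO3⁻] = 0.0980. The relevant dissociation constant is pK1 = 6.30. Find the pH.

From K1 = [H⁺][HCO3⁻]/[CO2*]:  pH = pK1 − log₁₀([CO2*]/[HCO3⁻])
log₁₀(0.0980) = -1.009
pH = 6.30 − (-1.009) = 7.31

pH = 7.31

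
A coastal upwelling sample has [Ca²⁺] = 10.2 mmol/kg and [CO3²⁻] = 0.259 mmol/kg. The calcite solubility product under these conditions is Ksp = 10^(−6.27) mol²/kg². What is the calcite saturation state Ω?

Ω = 4.92

Ksp = 10^(−6.27) = 5.370×10^-7
Ω = [Ca²⁺][CO3²⁻]/Ksp = (10.2×10^-3)(0.259×10^-3) / 5.370×10^-7 = 4.92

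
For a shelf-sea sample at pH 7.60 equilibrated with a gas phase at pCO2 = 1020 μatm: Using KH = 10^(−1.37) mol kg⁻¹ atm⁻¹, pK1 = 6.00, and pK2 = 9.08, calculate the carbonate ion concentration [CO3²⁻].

[CO3²⁻] = 0.0574 mmol/kg

[CO2*] = KH · pCO2 = 10^(−1.37) × 1020×10^-6 = 4.351×10^-5 mol/kg
α₀ = 1/(1 + K1/[H⁺] + K1K2/[H⁺]²) = 1/(1 + 10^+1.60 + 10^+0.12) = 0.02374
DIC = [CO2*]/α₀ = 4.351×10^-5 / 0.02374 = 1.833 mmol/kg
[CO3²⁻] = α₂·DIC; α₂ = 0.03129, so [CO3²⁻] = 0.03129 × 1.833 = 0.0574 mmol/kg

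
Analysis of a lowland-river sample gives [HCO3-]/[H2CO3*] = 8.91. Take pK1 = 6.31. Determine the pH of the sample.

pH = 7.26

From K1 = [H⁺][HCO3-]/[H2CO3*]:  pH = pK1 + log₁₀([HCO3-]/[H2CO3*])
log₁₀(8.91) = +0.950
pH = 6.31 + (+0.950) = 7.26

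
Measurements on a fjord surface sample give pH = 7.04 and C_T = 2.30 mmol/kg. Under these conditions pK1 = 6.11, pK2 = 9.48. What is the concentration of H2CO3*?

α₀ = 1 / (1 + K1/[H⁺] + K1K2/[H⁺]²) = 1 / (1 + 10^+0.93 + 10^-1.51)
   = 1 / (1 + 8.5114 + 0.030903) = 1/9.5423 = 0.1048
[CO2*] = α₀ × DIC = 0.1048 × 2.30 = 0.241 mmol/kg

[CO2*] = 0.241 mmol/kg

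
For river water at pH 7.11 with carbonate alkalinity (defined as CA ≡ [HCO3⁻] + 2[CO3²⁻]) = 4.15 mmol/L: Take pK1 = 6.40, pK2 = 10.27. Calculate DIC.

CA = [HCO3⁻] + 2[CO3²⁻] = (α₁ + 2α₂)·DIC
At pH 7.11: [H⁺]/K1 = 10^-0.71 = 0.19498, K2/[H⁺] = 10^-3.16 = 0.00069183
α₁ = 1/(1 + 0.19498 + 0.00069183) = 1/1.1957 = 0.8363; α₂ = α₁·K2/[H⁺] = 0.0005786
α₁ + 2α₂ = 0.8375
DIC = CA / (α₁ + 2α₂) = 4.15 / 0.8375 = 4.96 mmol/L

DIC = 4.96 mmol/L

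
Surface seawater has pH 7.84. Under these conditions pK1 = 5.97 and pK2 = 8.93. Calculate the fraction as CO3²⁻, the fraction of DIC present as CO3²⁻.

α₂ = 0.0742

α₂ = 1 / (1 + [H⁺]/K2 + [H⁺]²/(K1K2)) = 1 / (1 + 10^+1.09 + 10^-0.78)
   = 1 / (1 + 12.303 + 0.16596) = 1/13.469 = 0.07425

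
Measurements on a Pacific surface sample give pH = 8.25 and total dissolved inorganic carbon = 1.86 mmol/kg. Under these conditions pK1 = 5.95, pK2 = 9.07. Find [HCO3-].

[HCO3⁻] = 1.61 mmol/kg

α₁ = 1 / (1 + [H⁺]/K1 + K2/[H⁺]) = 1 / (1 + 10^-2.30 + 10^-0.82)
   = 1 / (1 + 0.0050119 + 0.15136) = 1/1.1564 = 0.8648
[HCO3⁻] = α₁ × DIC = 0.8648 × 1.86 = 1.61 mmol/kg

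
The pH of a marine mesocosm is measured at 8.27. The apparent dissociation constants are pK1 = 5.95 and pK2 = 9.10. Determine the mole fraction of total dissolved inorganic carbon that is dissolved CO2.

α₀ = 1 / (1 + K1/[H⁺] + K1K2/[H⁺]²) = 1 / (1 + 10^+2.32 + 10^+1.49)
   = 1 / (1 + 208.93 + 30.903) = 1/240.83 = 0.004152

α₀ = 0.00415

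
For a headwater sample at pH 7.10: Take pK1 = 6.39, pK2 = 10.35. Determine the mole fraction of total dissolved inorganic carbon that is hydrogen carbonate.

α₁ = 0.836

α₁ = 1 / (1 + [H⁺]/K1 + K2/[H⁺]) = 1 / (1 + 10^-0.71 + 10^-3.25)
   = 1 / (1 + 0.19498 + 0.00056234) = 1/1.1955 = 0.8364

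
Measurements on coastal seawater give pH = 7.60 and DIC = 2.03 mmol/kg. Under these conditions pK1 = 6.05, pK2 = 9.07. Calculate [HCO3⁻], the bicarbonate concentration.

α₁ = 1 / (1 + [H⁺]/K1 + K2/[H⁺]) = 1 / (1 + 10^-1.55 + 10^-1.47)
   = 1 / (1 + 0.028184 + 0.033884) = 1/1.0621 = 0.9416
[HCO3⁻] = α₁ × DIC = 0.9416 × 2.03 = 1.91 mmol/kg

[HCO3⁻] = 1.91 mmol/kg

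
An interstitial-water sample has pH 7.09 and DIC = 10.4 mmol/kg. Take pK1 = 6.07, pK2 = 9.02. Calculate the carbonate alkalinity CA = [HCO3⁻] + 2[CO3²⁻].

CA = 9.61 mmol/kg

CA = [HCO3⁻] + 2[CO3²⁻] = (α₁ + 2α₂)·DIC
At pH 7.09: [H⁺]/K1 = 10^-1.02 = 0.095499, K2/[H⁺] = 10^-1.93 = 0.011749
α₁ = 1/(1 + 0.095499 + 0.011749) = 1/1.1072 = 0.9031; α₂ = α₁·K2/[H⁺] = 0.01061
α₁ + 2α₂ = 0.9244
CA = 0.9244 × 10.4 = 9.61 mmol/kg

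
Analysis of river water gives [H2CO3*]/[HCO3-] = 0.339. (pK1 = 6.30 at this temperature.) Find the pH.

From K1 = [H⁺][HCO3-]/[H2CO3*]:  pH = pK1 − log₁₀([H2CO3*]/[HCO3-])
log₁₀(0.339) = -0.470
pH = 6.30 − (-0.470) = 6.77

pH = 6.77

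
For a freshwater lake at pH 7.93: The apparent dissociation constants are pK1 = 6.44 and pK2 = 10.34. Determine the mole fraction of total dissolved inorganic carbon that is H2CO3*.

α₀ = 0.0312

α₀ = 1 / (1 + K1/[H⁺] + K1K2/[H⁺]²) = 1 / (1 + 10^+1.49 + 10^-0.92)
   = 1 / (1 + 30.903 + 0.12023) = 1/32.023 = 0.03123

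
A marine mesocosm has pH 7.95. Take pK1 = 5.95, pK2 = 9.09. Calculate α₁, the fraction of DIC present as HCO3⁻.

α₁ = 0.924

α₁ = 1 / (1 + [H⁺]/K1 + K2/[H⁺]) = 1 / (1 + 10^-2.00 + 10^-1.14)
   = 1 / (1 + 0.010000 + 0.072444) = 1/1.0824 = 0.9238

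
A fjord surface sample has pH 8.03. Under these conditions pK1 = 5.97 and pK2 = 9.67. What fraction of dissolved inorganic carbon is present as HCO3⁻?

α₁ = 0.969

α₁ = 1 / (1 + [H⁺]/K1 + K2/[H⁺]) = 1 / (1 + 10^-2.06 + 10^-1.64)
   = 1 / (1 + 0.0087096 + 0.022909) = 1/1.0316 = 0.9694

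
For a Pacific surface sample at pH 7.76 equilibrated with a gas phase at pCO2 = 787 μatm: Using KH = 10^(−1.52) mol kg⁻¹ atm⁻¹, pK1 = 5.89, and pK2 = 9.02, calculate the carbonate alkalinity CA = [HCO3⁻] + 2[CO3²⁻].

CA = 1.96 mmol/kg

[CO2*] = KH · pCO2 = 10^(−1.52) × 787×10^-6 = 2.377×10^-5 mol/kg
α₀ = 1/(1 + K1/[H⁺] + K1K2/[H⁺]²) = 1/(1 + 10^+1.87 + 10^+0.61) = 0.01263
DIC = [CO2*]/α₀ = 2.377×10^-5 / 0.01263 = 1.882 mmol/kg
CA = (α₁ + 2α₂)·DIC = (0.9359 + 2×0.05143) × 1.882 = 1.96 mmol/kg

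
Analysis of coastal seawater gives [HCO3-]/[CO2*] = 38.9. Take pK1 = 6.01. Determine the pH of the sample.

pH = 7.60

From K1 = [H⁺][HCO3-]/[CO2*]:  pH = pK1 + log₁₀([HCO3-]/[CO2*])
log₁₀(38.9) = +1.590
pH = 6.01 + (+1.590) = 7.60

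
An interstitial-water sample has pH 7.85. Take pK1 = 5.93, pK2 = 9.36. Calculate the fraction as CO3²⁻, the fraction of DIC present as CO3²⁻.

α₂ = 0.0296

α₂ = 1 / (1 + [H⁺]/K2 + [H⁺]²/(K1K2)) = 1 / (1 + 10^+1.51 + 10^-0.41)
   = 1 / (1 + 32.359 + 0.38905) = 1/33.748 = 0.02963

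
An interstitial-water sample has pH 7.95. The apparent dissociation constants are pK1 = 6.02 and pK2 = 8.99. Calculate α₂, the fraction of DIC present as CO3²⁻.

α₂ = 1 / (1 + [H⁺]/K2 + [H⁺]²/(K1K2)) = 1 / (1 + 10^+1.04 + 10^-0.89)
   = 1 / (1 + 10.965 + 0.12882) = 1/12.094 = 0.08269

α₂ = 0.0827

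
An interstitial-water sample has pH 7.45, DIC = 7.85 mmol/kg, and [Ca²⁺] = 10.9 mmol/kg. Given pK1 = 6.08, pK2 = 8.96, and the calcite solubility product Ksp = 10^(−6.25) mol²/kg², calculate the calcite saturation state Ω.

α₂ = 1 / (1 + [H⁺]/K2 + [H⁺]²/(K1K2)) = 1 / (1 + 10^+1.51 + 10^+0.14)
   = 1 / (1 + 32.359 + 1.3804) = 1/34.740 = 0.02879
[CO3²⁻] = α₂ × DIC = 0.02879 × 7.85 = 0.2260 mmol/kg
Ksp = 10^(−6.25) = 5.623×10^-7
Ω = [Ca²⁺][CO3²⁻]/Ksp = (10.9×10^-3)(2.260×10^-4) / 5.623×10^-7 = 4.38

Ω = 4.38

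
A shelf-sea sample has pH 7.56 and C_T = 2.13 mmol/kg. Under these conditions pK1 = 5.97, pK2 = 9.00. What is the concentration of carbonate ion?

[CO3²⁻] = 0.0728 mmol/kg

α₂ = 1 / (1 + [H⁺]/K2 + [H⁺]²/(K1K2)) = 1 / (1 + 10^+1.44 + 10^-0.15)
   = 1 / (1 + 27.542 + 0.70795) = 1/29.250 = 0.03419
[CO3²⁻] = α₂ × DIC = 0.03419 × 2.13 = 0.0728 mmol/kg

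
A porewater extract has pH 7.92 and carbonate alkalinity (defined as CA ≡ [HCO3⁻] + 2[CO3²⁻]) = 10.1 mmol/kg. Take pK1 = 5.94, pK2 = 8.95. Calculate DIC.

DIC = 9.39 mmol/kg

CA = [HCO3⁻] + 2[CO3²⁻] = (α₁ + 2α₂)·DIC
At pH 7.92: [H⁺]/K1 = 10^-1.98 = 0.010471, K2/[H⁺] = 10^-1.03 = 0.093325
α₁ = 1/(1 + 0.010471 + 0.093325) = 1/1.1038 = 0.9060; α₂ = α₁·K2/[H⁺] = 0.08455
α₁ + 2α₂ = 1.0751
DIC = CA / (α₁ + 2α₂) = 10.1 / 1.0751 = 9.39 mmol/kg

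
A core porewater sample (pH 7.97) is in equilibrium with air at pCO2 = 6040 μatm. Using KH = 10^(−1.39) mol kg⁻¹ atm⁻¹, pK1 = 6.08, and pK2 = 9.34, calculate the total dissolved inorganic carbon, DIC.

DIC = 20.2 mmol/kg

[CO2*] = KH · pCO2 = 10^(−1.39) × 6040×10^-6 = 2.461×10^-4 mol/kg
α₀ = 1/(1 + K1/[H⁺] + K1K2/[H⁺]²) = 1/(1 + 10^+1.89 + 10^+0.52) = 0.01220
DIC = [CO2*]/α₀ = 2.461×10^-4 / 0.01220 = 20.2 mmol/kg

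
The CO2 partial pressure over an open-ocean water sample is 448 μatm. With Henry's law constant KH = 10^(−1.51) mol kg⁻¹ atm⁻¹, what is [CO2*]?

KH = 10^(−1.51) = 3.090×10^-2 mol kg⁻¹ atm⁻¹
[CO2*] = KH · pCO2 = 3.090×10^-2 × 448×10^-6 atm = 1.38×10^-5 mol/kg

[CO2*] = 13.8 μmol/kg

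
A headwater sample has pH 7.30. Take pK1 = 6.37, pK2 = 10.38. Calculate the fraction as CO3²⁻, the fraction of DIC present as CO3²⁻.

α₂ = 0.000744

α₂ = 1 / (1 + [H⁺]/K2 + [H⁺]²/(K1K2)) = 1 / (1 + 10^+3.08 + 10^+2.15)
   = 1 / (1 + 1202.3 + 141.25) = 1/1344.5 = 0.0007438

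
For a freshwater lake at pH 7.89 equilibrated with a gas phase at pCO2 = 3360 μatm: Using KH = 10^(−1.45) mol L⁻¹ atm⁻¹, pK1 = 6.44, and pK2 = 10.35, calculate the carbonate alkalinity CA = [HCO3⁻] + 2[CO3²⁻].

CA = 3.38 mmol/L

[CO2*] = KH · pCO2 = 10^(−1.45) × 3360×10^-6 = 1.192×10^-4 mol/L
α₀ = 1/(1 + K1/[H⁺] + K1K2/[H⁺]²) = 1/(1 + 10^+1.45 + 10^-1.01) = 0.03415
DIC = [CO2*]/α₀ = 1.192×10^-4 / 0.03415 = 3.491 mmol/L
CA = (α₁ + 2α₂)·DIC = (0.9625 + 2×0.003337) × 3.491 = 3.38 mmol/L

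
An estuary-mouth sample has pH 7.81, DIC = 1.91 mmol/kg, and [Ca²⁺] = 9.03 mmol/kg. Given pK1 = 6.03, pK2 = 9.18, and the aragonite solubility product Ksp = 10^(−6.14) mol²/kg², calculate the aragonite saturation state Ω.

Ω = 0.959

α₂ = 1 / (1 + [H⁺]/K2 + [H⁺]²/(K1K2)) = 1 / (1 + 10^+1.37 + 10^-0.41)
   = 1 / (1 + 23.442 + 0.38905) = 1/24.831 = 0.04027
[CO3²⁻] = α₂ × DIC = 0.04027 × 1.91 = 0.07692 mmol/kg
Ksp = 10^(−6.14) = 7.244×10^-7
Ω = [Ca²⁺][CO3²⁻]/Ksp = (9.03×10^-3)(7.692×10^-5) / 7.244×10^-7 = 0.959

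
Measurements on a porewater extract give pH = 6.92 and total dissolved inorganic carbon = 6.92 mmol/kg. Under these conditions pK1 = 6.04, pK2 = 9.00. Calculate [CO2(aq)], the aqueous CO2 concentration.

α₀ = 1 / (1 + K1/[H⁺] + K1K2/[H⁺]²) = 1 / (1 + 10^+0.88 + 10^-1.20)
   = 1 / (1 + 7.5858 + 0.063096) = 1/8.6489 = 0.1156
[CO2*] = α₀ × DIC = 0.1156 × 6.92 = 0.800 mmol/kg

[CO2*] = 0.800 mmol/kg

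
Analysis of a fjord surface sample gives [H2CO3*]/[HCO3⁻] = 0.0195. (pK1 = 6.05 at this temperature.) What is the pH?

pH = 7.76

From K1 = [H⁺][HCO3⁻]/[H2CO3*]:  pH = pK1 − log₁₀([H2CO3*]/[HCO3⁻])
log₁₀(0.0195) = -1.710
pH = 6.05 − (-1.710) = 7.76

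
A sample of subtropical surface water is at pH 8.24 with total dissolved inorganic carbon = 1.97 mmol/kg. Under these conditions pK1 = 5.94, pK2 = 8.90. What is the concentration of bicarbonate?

[HCO3⁻] = 1.61 mmol/kg

α₁ = 1 / (1 + [H⁺]/K1 + K2/[H⁺]) = 1 / (1 + 10^-2.30 + 10^-0.66)
   = 1 / (1 + 0.0050119 + 0.21878) = 1/1.2238 = 0.8171
[HCO3⁻] = α₁ × DIC = 0.8171 × 1.97 = 1.61 mmol/kg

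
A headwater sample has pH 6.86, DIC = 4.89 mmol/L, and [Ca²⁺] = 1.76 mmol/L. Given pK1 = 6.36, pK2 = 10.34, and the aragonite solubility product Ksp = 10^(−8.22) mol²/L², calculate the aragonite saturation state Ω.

Ω = 0.359

α₂ = 1 / (1 + [H⁺]/K2 + [H⁺]²/(K1K2)) = 1 / (1 + 10^+3.48 + 10^+2.98)
   = 1 / (1 + 3020.0 + 954.99) = 1/3975.9 = 0.0002515
[CO3²⁻] = α₂ × DIC = 0.0002515 × 4.89 = 0.001230 mmol/L = 1.230 μmol/L
Ksp = 10^(−8.22) = 6.026×10^-9
Ω = [Ca²⁺][CO3²⁻]/Ksp = (1.76×10^-3)(1.230×10^-6) / 6.026×10^-9 = 0.359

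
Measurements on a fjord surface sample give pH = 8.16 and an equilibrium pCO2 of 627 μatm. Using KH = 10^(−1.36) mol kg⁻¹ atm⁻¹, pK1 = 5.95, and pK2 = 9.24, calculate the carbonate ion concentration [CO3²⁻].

[CO3²⁻] = 0.369 mmol/kg

[CO2*] = KH · pCO2 = 10^(−1.36) × 627×10^-6 = 2.737×10^-5 mol/kg
α₀ = 1/(1 + K1/[H⁺] + K1K2/[H⁺]²) = 1/(1 + 10^+2.21 + 10^+1.13) = 0.005660
DIC = [CO2*]/α₀ = 2.737×10^-5 / 0.005660 = 4.835 mmol/kg
[CO3²⁻] = α₂·DIC; α₂ = 0.07635, so [CO3²⁻] = 0.07635 × 4.835 = 0.369 mmol/kg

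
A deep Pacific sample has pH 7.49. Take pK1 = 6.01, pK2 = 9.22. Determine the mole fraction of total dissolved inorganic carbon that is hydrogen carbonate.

α₁ = 1 / (1 + [H⁺]/K1 + K2/[H⁺]) = 1 / (1 + 10^-1.48 + 10^-1.73)
   = 1 / (1 + 0.033113 + 0.018621) = 1/1.0517 = 0.9508

α₁ = 0.951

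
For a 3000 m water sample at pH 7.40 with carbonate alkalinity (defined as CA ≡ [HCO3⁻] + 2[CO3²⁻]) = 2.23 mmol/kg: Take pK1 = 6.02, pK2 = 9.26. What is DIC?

DIC = 2.29 mmol/kg

CA = [HCO3⁻] + 2[CO3²⁻] = (α₁ + 2α₂)·DIC
At pH 7.40: [H⁺]/K1 = 10^-1.38 = 0.041687, K2/[H⁺] = 10^-1.86 = 0.013804
α₁ = 1/(1 + 0.041687 + 0.013804) = 1/1.0555 = 0.9474; α₂ = α₁·K2/[H⁺] = 0.01308
α₁ + 2α₂ = 0.9736
DIC = CA / (α₁ + 2α₂) = 2.23 / 0.9736 = 2.29 mmol/kg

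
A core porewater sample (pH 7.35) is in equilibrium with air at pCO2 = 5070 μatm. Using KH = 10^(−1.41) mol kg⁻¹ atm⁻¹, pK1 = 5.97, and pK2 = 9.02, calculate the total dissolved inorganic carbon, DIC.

DIC = 5.03 mmol/kg

[CO2*] = KH · pCO2 = 10^(−1.41) × 5070×10^-6 = 1.972×10^-4 mol/kg
α₀ = 1/(1 + K1/[H⁺] + K1K2/[H⁺]²) = 1/(1 + 10^+1.38 + 10^-0.29) = 0.03921
DIC = [CO2*]/α₀ = 1.972×10^-4 / 0.03921 = 5.03 mmol/kg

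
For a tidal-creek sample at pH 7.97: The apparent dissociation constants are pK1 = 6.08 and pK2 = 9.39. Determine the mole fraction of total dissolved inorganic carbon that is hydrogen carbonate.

α₁ = 0.952

α₁ = 1 / (1 + [H⁺]/K1 + K2/[H⁺]) = 1 / (1 + 10^-1.89 + 10^-1.42)
   = 1 / (1 + 0.012882 + 0.038019) = 1/1.0509 = 0.9516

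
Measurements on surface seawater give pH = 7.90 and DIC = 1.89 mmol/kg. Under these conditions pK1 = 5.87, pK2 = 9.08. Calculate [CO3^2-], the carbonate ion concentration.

[CO3²⁻] = 0.116 mmol/kg

α₂ = 1 / (1 + [H⁺]/K2 + [H⁺]²/(K1K2)) = 1 / (1 + 10^+1.18 + 10^-0.85)
   = 1 / (1 + 15.136 + 0.14125) = 1/16.277 = 0.06144
[CO3²⁻] = α₂ × DIC = 0.06144 × 1.89 = 0.116 mmol/kg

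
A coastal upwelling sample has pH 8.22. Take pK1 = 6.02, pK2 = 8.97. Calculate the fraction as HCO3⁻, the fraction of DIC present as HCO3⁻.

α₁ = 0.844

α₁ = 1 / (1 + [H⁺]/K1 + K2/[H⁺]) = 1 / (1 + 10^-2.20 + 10^-0.75)
   = 1 / (1 + 0.0063096 + 0.17783) = 1/1.1841 = 0.8445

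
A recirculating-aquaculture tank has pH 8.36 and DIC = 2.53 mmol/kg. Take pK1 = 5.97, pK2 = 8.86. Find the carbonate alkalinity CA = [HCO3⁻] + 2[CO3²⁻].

CA = [HCO3⁻] + 2[CO3²⁻] = (α₁ + 2α₂)·DIC
At pH 8.36: [H⁺]/K1 = 10^-2.39 = 0.0040738, K2/[H⁺] = 10^-0.50 = 0.31623
α₁ = 1/(1 + 0.0040738 + 0.31623) = 1/1.3203 = 0.7574; α₂ = α₁·K2/[H⁺] = 0.2395
α₁ + 2α₂ = 1.2364
CA = 1.2364 × 2.53 = 3.13 mmol/kg

CA = 3.13 mmol/kg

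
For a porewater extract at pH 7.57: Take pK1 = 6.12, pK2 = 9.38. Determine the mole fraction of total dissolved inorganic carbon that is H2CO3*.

α₀ = 1 / (1 + K1/[H⁺] + K1K2/[H⁺]²) = 1 / (1 + 10^+1.45 + 10^-0.36)
   = 1 / (1 + 28.184 + 0.43652) = 1/29.620 = 0.03376

α₀ = 0.0338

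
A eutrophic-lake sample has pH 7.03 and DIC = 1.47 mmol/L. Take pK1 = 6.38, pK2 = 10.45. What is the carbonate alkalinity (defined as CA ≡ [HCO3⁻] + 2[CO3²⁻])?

CA = 1.20 mmol/L

CA = [HCO3⁻] + 2[CO3²⁻] = (α₁ + 2α₂)·DIC
At pH 7.03: [H⁺]/K1 = 10^-0.65 = 0.22387, K2/[H⁺] = 10^-3.42 = 0.00038019
α₁ = 1/(1 + 0.22387 + 0.00038019) = 1/1.2243 = 0.8168; α₂ = α₁·K2/[H⁺] = 0.0003105
α₁ + 2α₂ = 0.8174
CA = 0.8174 × 1.47 = 1.20 mmol/L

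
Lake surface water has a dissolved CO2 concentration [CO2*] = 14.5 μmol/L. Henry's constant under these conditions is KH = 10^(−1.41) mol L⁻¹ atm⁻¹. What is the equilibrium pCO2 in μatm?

pCO2 = 373 μatm

KH = 10^(−1.41) = 3.890×10^-2 mol L⁻¹ atm⁻¹
pCO2 = [CO2*]/KH = 14.5×10^-6 / 3.890×10^-2 = 3.73×10^-4 atm = 373 μatm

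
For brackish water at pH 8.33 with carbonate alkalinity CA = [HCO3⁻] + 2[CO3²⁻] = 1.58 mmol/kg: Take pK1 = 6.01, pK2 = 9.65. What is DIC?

DIC = 1.52 mmol/kg

CA = [HCO3⁻] + 2[CO3²⁻] = (α₁ + 2α₂)·DIC
At pH 8.33: [H⁺]/K1 = 10^-2.32 = 0.0047863, K2/[H⁺] = 10^-1.32 = 0.047863
α₁ = 1/(1 + 0.0047863 + 0.047863) = 1/1.0526 = 0.9500; α₂ = α₁·K2/[H⁺] = 0.04547
α₁ + 2α₂ = 1.0409
DIC = CA / (α₁ + 2α₂) = 1.58 / 1.0409 = 1.52 mmol/kg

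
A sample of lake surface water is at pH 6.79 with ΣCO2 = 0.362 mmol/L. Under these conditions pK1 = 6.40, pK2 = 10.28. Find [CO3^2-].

[CO3²⁻] = 0.0832 μmol/L

α₂ = 1 / (1 + [H⁺]/K2 + [H⁺]²/(K1K2)) = 1 / (1 + 10^+3.49 + 10^+3.10)
   = 1 / (1 + 3090.3 + 1258.9) = 1/4350.2 = 0.0002299
[CO3²⁻] = α₂ × DIC = 0.0002299 × 0.362 = 8.32×10^-5 mmol/L = 0.0832 μmol/L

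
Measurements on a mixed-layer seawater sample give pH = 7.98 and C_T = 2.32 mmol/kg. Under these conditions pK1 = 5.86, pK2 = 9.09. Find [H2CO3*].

α₀ = 1 / (1 + K1/[H⁺] + K1K2/[H⁺]²) = 1 / (1 + 10^+2.12 + 10^+1.01)
   = 1 / (1 + 131.83 + 10.233) = 1/143.06 = 0.006990
[CO2*] = α₀ × DIC = 0.006990 × 2.32 = 0.0162 mmol/kg = 16.2 μmol/kg

[CO2*] = 16.2 μmol/kg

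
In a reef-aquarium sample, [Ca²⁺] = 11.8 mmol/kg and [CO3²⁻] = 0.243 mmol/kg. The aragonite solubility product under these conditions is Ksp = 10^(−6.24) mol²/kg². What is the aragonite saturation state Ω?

Ksp = 10^(−6.24) = 5.754×10^-7
Ω = [Ca²⁺][CO3²⁻]/Ksp = (11.8×10^-3)(0.243×10^-3) / 5.754×10^-7 = 4.98

Ω = 4.98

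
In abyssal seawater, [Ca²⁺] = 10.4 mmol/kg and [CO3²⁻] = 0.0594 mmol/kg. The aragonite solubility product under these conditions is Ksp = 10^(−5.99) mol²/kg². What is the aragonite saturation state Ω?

Ω = 0.604

Ksp = 10^(−5.99) = 1.023×10^-6
Ω = [Ca²⁺][CO3²⁻]/Ksp = (10.4×10^-3)(0.0594×10^-3) / 1.023×10^-6 = 0.604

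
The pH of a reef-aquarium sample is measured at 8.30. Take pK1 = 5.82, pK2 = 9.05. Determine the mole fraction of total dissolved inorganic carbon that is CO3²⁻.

α₂ = 1 / (1 + [H⁺]/K2 + [H⁺]²/(K1K2)) = 1 / (1 + 10^+0.75 + 10^-1.73)
   = 1 / (1 + 5.6234 + 0.018621) = 1/6.6420 = 0.1506

α₂ = 0.151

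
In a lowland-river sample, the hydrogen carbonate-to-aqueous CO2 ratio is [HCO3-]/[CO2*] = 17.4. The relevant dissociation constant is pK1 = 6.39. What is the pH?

pH = 7.63

From K1 = [H⁺][HCO3-]/[CO2*]:  pH = pK1 + log₁₀([HCO3-]/[CO2*])
log₁₀(17.4) = +1.241
pH = 6.39 + (+1.241) = 7.63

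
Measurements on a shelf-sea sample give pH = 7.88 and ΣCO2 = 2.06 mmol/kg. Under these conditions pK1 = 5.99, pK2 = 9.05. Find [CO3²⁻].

α₂ = 1 / (1 + [H⁺]/K2 + [H⁺]²/(K1K2)) = 1 / (1 + 10^+1.17 + 10^-0.72)
   = 1 / (1 + 14.791 + 0.19055) = 1/15.982 = 0.06257
[CO3²⁻] = α₂ × DIC = 0.06257 × 2.06 = 0.129 mmol/kg

[CO3²⁻] = 0.129 mmol/kg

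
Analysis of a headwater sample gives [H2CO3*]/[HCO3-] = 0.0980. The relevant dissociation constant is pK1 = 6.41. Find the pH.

From K1 = [H⁺][HCO3-]/[H2CO3*]:  pH = pK1 − log₁₀([H2CO3*]/[HCO3-])
log₁₀(0.0980) = -1.009
pH = 6.41 − (-1.009) = 7.42

pH = 7.42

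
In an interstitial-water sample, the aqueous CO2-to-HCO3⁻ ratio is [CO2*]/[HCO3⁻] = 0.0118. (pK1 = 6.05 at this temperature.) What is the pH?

pH = 7.98

From K1 = [H⁺][HCO3⁻]/[CO2*]:  pH = pK1 − log₁₀([CO2*]/[HCO3⁻])
log₁₀(0.0118) = -1.928
pH = 6.05 − (-1.928) = 7.98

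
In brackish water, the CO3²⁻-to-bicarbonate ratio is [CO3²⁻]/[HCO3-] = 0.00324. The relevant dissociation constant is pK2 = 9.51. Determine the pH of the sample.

pH = 7.02

From K2 = [H⁺][CO3²⁻]/[HCO3-]:  pH = pK2 + log₁₀([CO3²⁻]/[HCO3-])
log₁₀(0.00324) = -2.489
pH = 9.51 + (-2.489) = 7.02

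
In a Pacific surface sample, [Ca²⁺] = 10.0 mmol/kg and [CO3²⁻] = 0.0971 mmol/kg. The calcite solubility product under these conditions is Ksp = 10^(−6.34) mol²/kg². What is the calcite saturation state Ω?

Ω = 2.12

Ksp = 10^(−6.34) = 4.571×10^-7
Ω = [Ca²⁺][CO3²⁻]/Ksp = (10.0×10^-3)(0.0971×10^-3) / 4.571×10^-7 = 2.12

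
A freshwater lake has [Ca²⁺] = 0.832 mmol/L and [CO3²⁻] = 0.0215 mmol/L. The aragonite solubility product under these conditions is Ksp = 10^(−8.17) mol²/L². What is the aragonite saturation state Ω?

Ksp = 10^(−8.17) = 6.761×10^-9
Ω = [Ca²⁺][CO3²⁻]/Ksp = (0.832×10^-3)(0.0215×10^-3) / 6.761×10^-9 = 2.65

Ω = 2.65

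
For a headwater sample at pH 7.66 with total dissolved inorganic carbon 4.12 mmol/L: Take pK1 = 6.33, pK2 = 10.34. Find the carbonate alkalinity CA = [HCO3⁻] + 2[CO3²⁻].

CA = 3.94 mmol/L

CA = [HCO3⁻] + 2[CO3²⁻] = (α₁ + 2α₂)·DIC
At pH 7.66: [H⁺]/K1 = 10^-1.33 = 0.046774, K2/[H⁺] = 10^-2.68 = 0.0020893
α₁ = 1/(1 + 0.046774 + 0.0020893) = 1/1.0489 = 0.9534; α₂ = α₁·K2/[H⁺] = 0.001992
α₁ + 2α₂ = 0.9574
CA = 0.9574 × 4.12 = 3.94 mmol/L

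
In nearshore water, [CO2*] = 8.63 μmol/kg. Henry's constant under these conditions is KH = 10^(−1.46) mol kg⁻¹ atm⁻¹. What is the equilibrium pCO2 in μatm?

pCO2 = 249 μatm

KH = 10^(−1.46) = 3.467×10^-2 mol kg⁻¹ atm⁻¹
pCO2 = [CO2*]/KH = 8.63×10^-6 / 3.467×10^-2 = 2.49×10^-4 atm = 249 μatm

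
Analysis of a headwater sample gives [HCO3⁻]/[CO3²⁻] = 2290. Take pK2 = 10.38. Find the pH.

From K2 = [H⁺][CO3²⁻]/[HCO3⁻]:  pH = pK2 − log₁₀([HCO3⁻]/[CO3²⁻])
log₁₀(2290) = +3.360
pH = 10.38 − (+3.360) = 7.02

pH = 7.02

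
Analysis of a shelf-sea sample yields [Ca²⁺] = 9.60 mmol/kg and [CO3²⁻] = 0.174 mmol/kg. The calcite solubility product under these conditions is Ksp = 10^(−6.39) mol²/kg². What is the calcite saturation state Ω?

Ksp = 10^(−6.39) = 4.074×10^-7
Ω = [Ca²⁺][CO3²⁻]/Ksp = (9.60×10^-3)(0.174×10^-3) / 4.074×10^-7 = 4.10

Ω = 4.10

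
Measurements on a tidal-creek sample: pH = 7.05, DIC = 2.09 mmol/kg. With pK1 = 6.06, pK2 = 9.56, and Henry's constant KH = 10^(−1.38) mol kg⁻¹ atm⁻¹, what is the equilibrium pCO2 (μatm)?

pCO2 = 4640 μatm

α₀ = 1 / (1 + K1/[H⁺] + K1K2/[H⁺]²) = 1 / (1 + 10^+0.99 + 10^-1.52)
   = 1 / (1 + 9.7724 + 0.030200) = 1/10.803 = 0.09257
[CO2*] = α₀ × DIC = 0.09257 × 2.09 = 0.1935 mmol/kg
pCO2 = [CO2*]/KH = 1.935×10^-4 / 4.169×10^-2 = 4640 μatm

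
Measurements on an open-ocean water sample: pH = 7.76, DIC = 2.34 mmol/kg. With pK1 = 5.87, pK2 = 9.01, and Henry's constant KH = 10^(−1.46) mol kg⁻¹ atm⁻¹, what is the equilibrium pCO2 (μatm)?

α₀ = 1 / (1 + K1/[H⁺] + K1K2/[H⁺]²) = 1 / (1 + 10^+1.89 + 10^+0.64)
   = 1 / (1 + 77.625 + 4.3652) = 1/82.990 = 0.01205
[CO2*] = α₀ × DIC = 0.01205 × 2.34 = 0.02820 mmol/kg
pCO2 = [CO2*]/KH = 2.820×10^-5 / 3.467×10^-2 = 813 μatm

pCO2 = 813 μatm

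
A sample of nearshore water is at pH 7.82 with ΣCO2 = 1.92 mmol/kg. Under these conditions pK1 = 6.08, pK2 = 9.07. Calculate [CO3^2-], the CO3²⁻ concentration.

α₂ = 1 / (1 + [H⁺]/K2 + [H⁺]²/(K1K2)) = 1 / (1 + 10^+1.25 + 10^-0.49)
   = 1 / (1 + 17.783 + 0.32359) = 1/19.106 = 0.05234
[CO3²⁻] = α₂ × DIC = 0.05234 × 1.92 = 0.100 mmol/kg

[CO3²⁻] = 0.100 mmol/kg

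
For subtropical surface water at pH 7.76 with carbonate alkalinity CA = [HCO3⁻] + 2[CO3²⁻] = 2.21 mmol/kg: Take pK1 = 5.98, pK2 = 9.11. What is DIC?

DIC = 2.15 mmol/kg

CA = [HCO3⁻] + 2[CO3²⁻] = (α₁ + 2α₂)·DIC
At pH 7.76: [H⁺]/K1 = 10^-1.78 = 0.016596, K2/[H⁺] = 10^-1.35 = 0.044668
α₁ = 1/(1 + 0.016596 + 0.044668) = 1/1.0613 = 0.9423; α₂ = α₁·K2/[H⁺] = 0.04209
α₁ + 2α₂ = 1.0265
DIC = CA / (α₁ + 2α₂) = 2.21 / 1.0265 = 2.15 mmol/kg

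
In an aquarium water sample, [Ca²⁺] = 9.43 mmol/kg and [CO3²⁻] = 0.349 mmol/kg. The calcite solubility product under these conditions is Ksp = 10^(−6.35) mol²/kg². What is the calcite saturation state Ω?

Ω = 7.37

Ksp = 10^(−6.35) = 4.467×10^-7
Ω = [Ca²⁺][CO3²⁻]/Ksp = (9.43×10^-3)(0.349×10^-3) / 4.467×10^-7 = 7.37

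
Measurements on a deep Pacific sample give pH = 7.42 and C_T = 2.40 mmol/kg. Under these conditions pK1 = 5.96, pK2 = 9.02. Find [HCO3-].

α₁ = 1 / (1 + [H⁺]/K1 + K2/[H⁺]) = 1 / (1 + 10^-1.46 + 10^-1.60)
   = 1 / (1 + 0.034674 + 0.025119) = 1/1.0598 = 0.9436
[HCO3⁻] = α₁ × DIC = 0.9436 × 2.40 = 2.26 mmol/kg

[HCO3⁻] = 2.26 mmol/kg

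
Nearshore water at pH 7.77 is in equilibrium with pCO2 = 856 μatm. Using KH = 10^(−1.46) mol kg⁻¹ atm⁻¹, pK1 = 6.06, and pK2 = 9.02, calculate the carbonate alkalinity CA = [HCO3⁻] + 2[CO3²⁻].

CA = 1.69 mmol/kg

[CO2*] = KH · pCO2 = 10^(−1.46) × 856×10^-6 = 2.968×10^-5 mol/kg
α₀ = 1/(1 + K1/[H⁺] + K1K2/[H⁺]²) = 1/(1 + 10^+1.71 + 10^+0.46) = 0.01813
DIC = [CO2*]/α₀ = 2.968×10^-5 / 0.01813 = 1.637 mmol/kg
CA = (α₁ + 2α₂)·DIC = (0.9296 + 2×0.05228) × 1.637 = 1.69 mmol/kg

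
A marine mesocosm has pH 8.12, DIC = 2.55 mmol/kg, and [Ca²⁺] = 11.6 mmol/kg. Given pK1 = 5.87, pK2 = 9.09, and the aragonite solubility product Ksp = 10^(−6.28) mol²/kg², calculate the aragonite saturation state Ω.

α₂ = 1 / (1 + [H⁺]/K2 + [H⁺]²/(K1K2)) = 1 / (1 + 10^+0.97 + 10^-1.28)
   = 1 / (1 + 9.3325 + 0.052481) = 1/10.385 = 0.09629
[CO3²⁻] = α₂ × DIC = 0.09629 × 2.55 = 0.2455 mmol/kg
Ksp = 10^(−6.28) = 5.248×10^-7
Ω = [Ca²⁺][CO3²⁻]/Ksp = (11.6×10^-3)(2.455×10^-4) / 5.248×10^-7 = 5.43

Ω = 5.43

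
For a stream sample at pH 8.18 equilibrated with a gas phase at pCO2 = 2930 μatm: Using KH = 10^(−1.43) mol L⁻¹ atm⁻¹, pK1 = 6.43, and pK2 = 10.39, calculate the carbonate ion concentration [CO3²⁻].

[CO2*] = KH · pCO2 = 10^(−1.43) × 2930×10^-6 = 1.089×10^-4 mol/L
α₀ = 1/(1 + K1/[H⁺] + K1K2/[H⁺]²) = 1/(1 + 10^+1.75 + 10^-0.46) = 0.01737
DIC = [CO2*]/α₀ = 1.089×10^-4 / 0.01737 = 6.268 mmol/L
[CO3²⁻] = α₂·DIC; α₂ = 0.006022, so [CO3²⁻] = 0.006022 × 6.268 = 0.0377 mmol/L

[CO3²⁻] = 0.0377 mmol/L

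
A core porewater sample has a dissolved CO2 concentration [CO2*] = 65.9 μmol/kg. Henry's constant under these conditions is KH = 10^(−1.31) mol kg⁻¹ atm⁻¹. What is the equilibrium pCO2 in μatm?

KH = 10^(−1.31) = 4.898×10^-2 mol kg⁻¹ atm⁻¹
pCO2 = [CO2*]/KH = 65.9×10^-6 / 4.898×10^-2 = 1.35×10^-3 atm = 1350 μatm

pCO2 = 1350 μatm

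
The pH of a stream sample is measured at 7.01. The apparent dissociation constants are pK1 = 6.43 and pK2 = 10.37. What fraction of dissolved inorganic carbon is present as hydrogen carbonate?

α₁ = 0.791

α₁ = 1 / (1 + [H⁺]/K1 + K2/[H⁺]) = 1 / (1 + 10^-0.58 + 10^-3.36)
   = 1 / (1 + 0.26303 + 0.00043652) = 1/1.2635 = 0.7915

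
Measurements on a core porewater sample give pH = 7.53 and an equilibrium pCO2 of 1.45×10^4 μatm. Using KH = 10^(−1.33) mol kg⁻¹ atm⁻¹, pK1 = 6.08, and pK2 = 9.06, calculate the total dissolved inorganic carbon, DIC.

[CO2*] = KH · pCO2 = 10^(−1.33) × 1.45×10^4×10^-6 = 6.782×10^-4 mol/kg
α₀ = 1/(1 + K1/[H⁺] + K1K2/[H⁺]²) = 1/(1 + 10^+1.45 + 10^-0.08) = 0.03332
DIC = [CO2*]/α₀ = 6.782×10^-4 / 0.03332 = 20.4 mmol/kg

DIC = 20.4 mmol/kg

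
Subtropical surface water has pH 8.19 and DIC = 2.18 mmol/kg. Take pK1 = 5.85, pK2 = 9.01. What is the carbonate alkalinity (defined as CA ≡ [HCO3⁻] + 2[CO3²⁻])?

CA = [HCO3⁻] + 2[CO3²⁻] = (α₁ + 2α₂)·DIC
At pH 8.19: [H⁺]/K1 = 10^-2.34 = 0.0045709, K2/[H⁺] = 10^-0.82 = 0.15136
α₁ = 1/(1 + 0.0045709 + 0.15136) = 1/1.1559 = 0.8651; α₂ = α₁·K2/[H⁺] = 0.1309
α₁ + 2α₂ = 1.1270
CA = 1.1270 × 2.18 = 2.46 mmol/kg

CA = 2.46 mmol/kg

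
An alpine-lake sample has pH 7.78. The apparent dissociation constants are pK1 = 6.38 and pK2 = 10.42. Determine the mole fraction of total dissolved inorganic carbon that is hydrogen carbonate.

α₁ = 0.960

α₁ = 1 / (1 + [H⁺]/K1 + K2/[H⁺]) = 1 / (1 + 10^-1.40 + 10^-2.64)
   = 1 / (1 + 0.039811 + 0.0022909) = 1/1.0421 = 0.9596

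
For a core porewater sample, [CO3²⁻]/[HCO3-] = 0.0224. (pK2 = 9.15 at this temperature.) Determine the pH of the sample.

From K2 = [H⁺][CO3²⁻]/[HCO3-]:  pH = pK2 + log₁₀([CO3²⁻]/[HCO3-])
log₁₀(0.0224) = -1.650
pH = 9.15 + (-1.650) = 7.50

pH = 7.50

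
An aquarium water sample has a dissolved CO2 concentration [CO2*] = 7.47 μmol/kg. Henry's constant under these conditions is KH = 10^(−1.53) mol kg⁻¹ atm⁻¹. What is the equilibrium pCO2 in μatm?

pCO2 = 253 μatm

KH = 10^(−1.53) = 2.951×10^-2 mol kg⁻¹ atm⁻¹
pCO2 = [CO2*]/KH = 7.47×10^-6 / 2.951×10^-2 = 2.53×10^-4 atm = 253 μatm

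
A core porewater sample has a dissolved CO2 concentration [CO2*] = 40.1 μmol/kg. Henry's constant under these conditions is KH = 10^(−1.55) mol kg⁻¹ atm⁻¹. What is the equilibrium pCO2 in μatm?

pCO2 = 1420 μatm

KH = 10^(−1.55) = 2.818×10^-2 mol kg⁻¹ atm⁻¹
pCO2 = [CO2*]/KH = 40.1×10^-6 / 2.818×10^-2 = 1.42×10^-3 atm = 1420 μatm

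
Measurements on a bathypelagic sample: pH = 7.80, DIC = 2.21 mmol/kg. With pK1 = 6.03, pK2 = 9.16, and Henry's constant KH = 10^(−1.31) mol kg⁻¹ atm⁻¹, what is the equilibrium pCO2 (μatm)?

pCO2 = 722 μatm

α₀ = 1 / (1 + K1/[H⁺] + K1K2/[H⁺]²) = 1 / (1 + 10^+1.77 + 10^+0.41)
   = 1 / (1 + 58.884 + 2.5704) = 1/62.455 = 0.01601
[CO2*] = α₀ × DIC = 0.01601 × 2.21 = 0.03539 mmol/kg
pCO2 = [CO2*]/KH = 3.539×10^-5 / 4.898×10^-2 = 722 μatm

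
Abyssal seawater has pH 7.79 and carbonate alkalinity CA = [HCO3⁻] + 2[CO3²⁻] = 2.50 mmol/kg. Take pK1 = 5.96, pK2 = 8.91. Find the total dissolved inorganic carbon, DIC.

DIC = 2.37 mmol/kg

CA = [HCO3⁻] + 2[CO3²⁻] = (α₁ + 2α₂)·DIC
At pH 7.79: [H⁺]/K1 = 10^-1.83 = 0.014791, K2/[H⁺] = 10^-1.12 = 0.075858
α₁ = 1/(1 + 0.014791 + 0.075858) = 1/1.0906 = 0.9169; α₂ = α₁·K2/[H⁺] = 0.06955
α₁ + 2α₂ = 1.0560
DIC = CA / (α₁ + 2α₂) = 2.50 / 1.0560 = 2.37 mmol/kg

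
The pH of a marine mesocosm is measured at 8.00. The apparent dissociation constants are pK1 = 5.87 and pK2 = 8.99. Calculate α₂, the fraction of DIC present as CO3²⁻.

α₂ = 0.0922

α₂ = 1 / (1 + [H⁺]/K2 + [H⁺]²/(K1K2)) = 1 / (1 + 10^+0.99 + 10^-1.14)
   = 1 / (1 + 9.7724 + 0.072444) = 1/10.845 = 0.09221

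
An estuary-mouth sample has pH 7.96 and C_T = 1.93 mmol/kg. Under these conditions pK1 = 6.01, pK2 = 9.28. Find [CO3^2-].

α₂ = 1 / (1 + [H⁺]/K2 + [H⁺]²/(K1K2)) = 1 / (1 + 10^+1.32 + 10^-0.63)
   = 1 / (1 + 20.893 + 0.23442) = 1/22.127 = 0.04519
[CO3²⁻] = α₂ × DIC = 0.04519 × 1.93 = 0.0872 mmol/kg

[CO3²⁻] = 0.0872 mmol/kg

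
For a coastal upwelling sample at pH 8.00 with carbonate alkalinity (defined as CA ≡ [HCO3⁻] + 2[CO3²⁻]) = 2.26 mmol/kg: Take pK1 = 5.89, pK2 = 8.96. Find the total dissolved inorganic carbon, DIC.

CA = [HCO3⁻] + 2[CO3²⁻] = (α₁ + 2α₂)·DIC
At pH 8.00: [H⁺]/K1 = 10^-2.11 = 0.0077625, K2/[H⁺] = 10^-0.96 = 0.10965
α₁ = 1/(1 + 0.0077625 + 0.10965) = 1/1.1174 = 0.8949; α₂ = α₁·K2/[H⁺] = 0.09813
α₁ + 2α₂ = 1.0912
DIC = CA / (α₁ + 2α₂) = 2.26 / 1.0912 = 2.07 mmol/kg

DIC = 2.07 mmol/kg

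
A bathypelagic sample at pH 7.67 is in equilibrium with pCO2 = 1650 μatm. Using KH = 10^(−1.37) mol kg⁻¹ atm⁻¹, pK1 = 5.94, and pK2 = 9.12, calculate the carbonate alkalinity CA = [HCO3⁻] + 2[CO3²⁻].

CA = 4.05 mmol/kg

[CO2*] = KH · pCO2 = 10^(−1.37) × 1650×10^-6 = 7.039×10^-5 mol/kg
α₀ = 1/(1 + K1/[H⁺] + K1K2/[H⁺]²) = 1/(1 + 10^+1.73 + 10^+0.28) = 0.01767
DIC = [CO2*]/α₀ = 7.039×10^-5 / 0.01767 = 3.984 mmol/kg
CA = (α₁ + 2α₂)·DIC = (0.9487 + 2×0.03366) × 3.984 = 4.05 mmol/kg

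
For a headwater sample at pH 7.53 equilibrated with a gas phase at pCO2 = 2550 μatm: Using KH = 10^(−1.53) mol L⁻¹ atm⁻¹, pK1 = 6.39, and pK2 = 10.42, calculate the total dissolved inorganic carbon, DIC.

DIC = 1.12 mmol/L

[CO2*] = KH · pCO2 = 10^(−1.53) × 2550×10^-6 = 7.526×10^-5 mol/L
α₀ = 1/(1 + K1/[H⁺] + K1K2/[H⁺]²) = 1/(1 + 10^+1.14 + 10^-1.75) = 0.06747
DIC = [CO2*]/α₀ = 7.526×10^-5 / 0.06747 = 1.12 mmol/L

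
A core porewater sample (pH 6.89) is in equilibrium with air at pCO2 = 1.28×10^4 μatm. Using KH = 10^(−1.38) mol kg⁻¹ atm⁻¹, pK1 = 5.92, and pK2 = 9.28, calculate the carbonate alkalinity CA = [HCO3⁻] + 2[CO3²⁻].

CA = 5.02 mmol/kg

[CO2*] = KH · pCO2 = 10^(−1.38) × 1.28×10^4×10^-6 = 5.336×10^-4 mol/kg
α₀ = 1/(1 + K1/[H⁺] + K1K2/[H⁺]²) = 1/(1 + 10^+0.97 + 10^-1.42) = 0.09643
DIC = [CO2*]/α₀ = 5.336×10^-4 / 0.09643 = 5.534 mmol/kg
CA = (α₁ + 2α₂)·DIC = (0.8999 + 2×0.003666) × 5.534 = 5.02 mmol/kg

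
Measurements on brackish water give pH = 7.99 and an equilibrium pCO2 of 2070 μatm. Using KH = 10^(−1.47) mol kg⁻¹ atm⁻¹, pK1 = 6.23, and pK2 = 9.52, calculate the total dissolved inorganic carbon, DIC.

[CO2*] = KH · pCO2 = 10^(−1.47) × 2070×10^-6 = 7.014×10^-5 mol/kg
α₀ = 1/(1 + K1/[H⁺] + K1K2/[H⁺]²) = 1/(1 + 10^+1.76 + 10^+0.23) = 0.01660
DIC = [CO2*]/α₀ = 7.014×10^-5 / 0.01660 = 4.23 mmol/kg

DIC = 4.23 mmol/kg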